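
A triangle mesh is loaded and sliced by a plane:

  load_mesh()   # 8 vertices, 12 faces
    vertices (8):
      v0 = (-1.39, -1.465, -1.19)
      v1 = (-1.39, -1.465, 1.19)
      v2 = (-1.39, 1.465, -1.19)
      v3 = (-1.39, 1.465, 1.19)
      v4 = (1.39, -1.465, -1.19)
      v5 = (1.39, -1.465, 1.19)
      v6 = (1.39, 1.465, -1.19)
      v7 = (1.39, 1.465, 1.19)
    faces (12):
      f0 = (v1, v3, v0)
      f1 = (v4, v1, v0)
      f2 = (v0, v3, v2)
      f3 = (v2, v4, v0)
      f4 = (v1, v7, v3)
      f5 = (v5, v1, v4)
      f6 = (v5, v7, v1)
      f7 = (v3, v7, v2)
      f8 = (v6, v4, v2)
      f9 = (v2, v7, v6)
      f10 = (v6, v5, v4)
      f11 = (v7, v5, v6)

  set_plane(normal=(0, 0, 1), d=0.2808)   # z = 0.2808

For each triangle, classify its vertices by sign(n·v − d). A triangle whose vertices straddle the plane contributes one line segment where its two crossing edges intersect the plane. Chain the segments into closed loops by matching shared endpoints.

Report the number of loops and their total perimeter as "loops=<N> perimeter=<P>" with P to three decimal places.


Straddling triangles (8 of 12):
  (v1,v3,v0) [++-] → (-1.39, 0.345691, 0.2808)–(-1.39, -1.465, 0.2808)  len=1.8107
  (v4,v1,v0) [-+-] → (-0.327993, -1.465, 0.2808)–(-1.39, -1.465, 0.2808)  len=1.0620
  (v0,v3,v2) [-+-] → (-1.39, 0.345691, 0.2808)–(-1.39, 1.465, 0.2808)  len=1.1193
  (v5,v1,v4) [++-] → (-0.327993, -1.465, 0.2808)–(1.39, -1.465, 0.2808)  len=1.7180
  (v3,v7,v2) [++-] → (0.327993, 1.465, 0.2808)–(-1.39, 1.465, 0.2808)  len=1.7180
  (v2,v7,v6) [-+-] → (0.327993, 1.465, 0.2808)–(1.39, 1.465, 0.2808)  len=1.0620
  (v6,v5,v4) [-+-] → (1.39, -0.345691, 0.2808)–(1.39, -1.465, 0.2808)  len=1.1193
  (v7,v5,v6) [++-] → (1.39, -0.345691, 0.2808)–(1.39, 1.465, 0.2808)  len=1.8107

Chained into 1 loop(s):
  loop 1: 8 segments, perimeter = 11.4200
Total perimeter = 11.420

loops=1 perimeter=11.420


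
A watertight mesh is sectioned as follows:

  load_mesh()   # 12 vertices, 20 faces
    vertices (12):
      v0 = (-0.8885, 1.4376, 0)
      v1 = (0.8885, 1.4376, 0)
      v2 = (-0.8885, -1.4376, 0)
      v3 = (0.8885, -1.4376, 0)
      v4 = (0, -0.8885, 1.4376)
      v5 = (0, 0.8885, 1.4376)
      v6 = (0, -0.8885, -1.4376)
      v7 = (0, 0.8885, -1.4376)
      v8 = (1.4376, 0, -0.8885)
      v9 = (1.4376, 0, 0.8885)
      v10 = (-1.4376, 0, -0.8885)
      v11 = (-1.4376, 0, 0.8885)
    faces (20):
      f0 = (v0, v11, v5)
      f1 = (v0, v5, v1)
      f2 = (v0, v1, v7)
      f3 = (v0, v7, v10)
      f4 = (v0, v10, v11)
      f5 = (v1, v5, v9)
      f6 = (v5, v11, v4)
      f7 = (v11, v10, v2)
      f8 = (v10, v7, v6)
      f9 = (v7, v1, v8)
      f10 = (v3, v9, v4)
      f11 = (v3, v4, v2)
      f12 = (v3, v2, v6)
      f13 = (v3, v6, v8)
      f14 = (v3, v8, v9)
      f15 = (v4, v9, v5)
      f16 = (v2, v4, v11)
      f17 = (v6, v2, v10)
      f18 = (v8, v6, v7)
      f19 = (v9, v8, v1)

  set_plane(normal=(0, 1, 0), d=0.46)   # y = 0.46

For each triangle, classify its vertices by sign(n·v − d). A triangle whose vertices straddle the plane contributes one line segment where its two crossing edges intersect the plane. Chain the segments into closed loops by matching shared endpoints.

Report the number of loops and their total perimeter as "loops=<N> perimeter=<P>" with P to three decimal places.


Straddling triangles (10 of 20):
  (v0,v11,v5) [+-+] → (-1.2619, 0.46, 0.6042)–(-0.693316, 0.46, 1.17278)  len=0.8041
  (v0,v7,v10) [++-] → (-0.693316, 0.46, -1.17278)–(-1.2619, 0.46, -0.6042)  len=0.8041
  (v0,v10,v11) [+--] → (-1.2619, 0.46, -0.6042)–(-1.2619, 0.46, 0.6042)  len=1.2084
  (v1,v5,v9) [++-] → (0.693316, 0.46, 1.17278)–(1.2619, 0.46, 0.6042)  len=0.8041
  (v5,v11,v4) [+--] → (-0.693316, 0.46, 1.17278)–(0, 0.46, 1.4376)  len=0.7422
  (v10,v7,v6) [-+-] → (-0.693316, 0.46, -1.17278)–(0, 0.46, -1.4376)  len=0.7422
  (v7,v1,v8) [++-] → (1.2619, 0.46, -0.6042)–(0.693316, 0.46, -1.17278)  len=0.8041
  (v4,v9,v5) [--+] → (0.693316, 0.46, 1.17278)–(0, 0.46, 1.4376)  len=0.7422
  (v8,v6,v7) [--+] → (0, 0.46, -1.4376)–(0.693316, 0.46, -1.17278)  len=0.7422
  (v9,v8,v1) [--+] → (1.2619, 0.46, -0.6042)–(1.2619, 0.46, 0.6042)  len=1.2084

Chained into 1 loop(s):
  loop 1: 10 segments, perimeter = 8.6019
Total perimeter = 8.602

loops=1 perimeter=8.602


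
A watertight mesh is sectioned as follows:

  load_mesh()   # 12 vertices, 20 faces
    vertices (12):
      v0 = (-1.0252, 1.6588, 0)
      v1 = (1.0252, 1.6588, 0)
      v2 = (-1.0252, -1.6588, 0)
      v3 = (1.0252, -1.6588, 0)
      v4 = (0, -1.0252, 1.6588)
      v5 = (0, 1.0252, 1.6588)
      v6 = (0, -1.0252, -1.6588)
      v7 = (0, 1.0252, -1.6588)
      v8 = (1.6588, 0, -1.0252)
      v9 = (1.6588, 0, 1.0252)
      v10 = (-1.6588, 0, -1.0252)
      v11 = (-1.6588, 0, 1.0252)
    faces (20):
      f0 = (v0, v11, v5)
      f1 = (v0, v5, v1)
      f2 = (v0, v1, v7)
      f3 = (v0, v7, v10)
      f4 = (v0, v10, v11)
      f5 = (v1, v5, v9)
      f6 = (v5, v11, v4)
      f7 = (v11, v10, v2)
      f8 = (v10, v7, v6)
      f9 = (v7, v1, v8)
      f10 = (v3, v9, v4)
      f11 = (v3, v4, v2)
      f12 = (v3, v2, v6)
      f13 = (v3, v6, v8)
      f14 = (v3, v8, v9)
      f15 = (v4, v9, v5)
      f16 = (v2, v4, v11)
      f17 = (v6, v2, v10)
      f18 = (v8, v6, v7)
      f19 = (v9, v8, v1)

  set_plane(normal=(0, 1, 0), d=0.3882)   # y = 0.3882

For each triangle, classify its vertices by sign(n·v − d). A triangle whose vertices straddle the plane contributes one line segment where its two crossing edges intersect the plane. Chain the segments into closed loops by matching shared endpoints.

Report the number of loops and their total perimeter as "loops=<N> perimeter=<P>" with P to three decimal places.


Straddling triangles (10 of 20):
  (v0,v11,v5) [+-+] → (-1.51052, 0.3882, 0.785278)–(-1.03068, 0.3882, 1.26512)  len=0.6786
  (v0,v7,v10) [++-] → (-1.03068, 0.3882, -1.26512)–(-1.51052, 0.3882, -0.785278)  len=0.6786
  (v0,v10,v11) [+--] → (-1.51052, 0.3882, -0.785278)–(-1.51052, 0.3882, 0.785278)  len=1.5706
  (v1,v5,v9) [++-] → (1.03068, 0.3882, 1.26512)–(1.51052, 0.3882, 0.785278)  len=0.6786
  (v5,v11,v4) [+--] → (-1.03068, 0.3882, 1.26512)–(0, 0.3882, 1.6588)  len=1.1033
  (v10,v7,v6) [-+-] → (-1.03068, 0.3882, -1.26512)–(0, 0.3882, -1.6588)  len=1.1033
  (v7,v1,v8) [++-] → (1.51052, 0.3882, -0.785278)–(1.03068, 0.3882, -1.26512)  len=0.6786
  (v4,v9,v5) [--+] → (1.03068, 0.3882, 1.26512)–(0, 0.3882, 1.6588)  len=1.1033
  (v8,v6,v7) [--+] → (0, 0.3882, -1.6588)–(1.03068, 0.3882, -1.26512)  len=1.1033
  (v9,v8,v1) [--+] → (1.51052, 0.3882, -0.785278)–(1.51052, 0.3882, 0.785278)  len=1.5706

Chained into 1 loop(s):
  loop 1: 10 segments, perimeter = 10.2687
Total perimeter = 10.269

loops=1 perimeter=10.269


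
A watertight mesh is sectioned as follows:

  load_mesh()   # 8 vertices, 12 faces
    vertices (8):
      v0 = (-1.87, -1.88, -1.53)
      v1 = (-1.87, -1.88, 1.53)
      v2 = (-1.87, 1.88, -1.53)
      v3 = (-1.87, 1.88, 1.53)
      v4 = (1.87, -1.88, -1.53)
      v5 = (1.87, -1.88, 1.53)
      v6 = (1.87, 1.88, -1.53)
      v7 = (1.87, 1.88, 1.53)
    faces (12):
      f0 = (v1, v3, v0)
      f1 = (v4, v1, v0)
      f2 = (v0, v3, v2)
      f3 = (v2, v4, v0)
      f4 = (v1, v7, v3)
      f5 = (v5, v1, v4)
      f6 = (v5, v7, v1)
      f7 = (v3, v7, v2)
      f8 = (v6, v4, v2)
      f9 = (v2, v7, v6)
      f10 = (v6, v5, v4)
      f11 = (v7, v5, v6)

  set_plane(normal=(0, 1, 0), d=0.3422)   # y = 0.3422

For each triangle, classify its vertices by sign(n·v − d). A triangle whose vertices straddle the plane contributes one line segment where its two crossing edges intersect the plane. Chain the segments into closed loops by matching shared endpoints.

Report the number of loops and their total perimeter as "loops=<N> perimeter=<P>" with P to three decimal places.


loops=1 perimeter=13.600

Straddling triangles (8 of 12):
  (v1,v3,v0) [-+-] → (-1.87, 0.3422, 1.53)–(-1.87, 0.3422, 0.278493)  len=1.2515
  (v0,v3,v2) [-++] → (-1.87, 0.3422, 0.278493)–(-1.87, 0.3422, -1.53)  len=1.8085
  (v2,v4,v0) [+--] → (-0.34038, 0.3422, -1.53)–(-1.87, 0.3422, -1.53)  len=1.5296
  (v1,v7,v3) [-++] → (0.34038, 0.3422, 1.53)–(-1.87, 0.3422, 1.53)  len=2.2104
  (v5,v7,v1) [-+-] → (1.87, 0.3422, 1.53)–(0.34038, 0.3422, 1.53)  len=1.5296
  (v6,v4,v2) [+-+] → (1.87, 0.3422, -1.53)–(-0.34038, 0.3422, -1.53)  len=2.2104
  (v6,v5,v4) [+--] → (1.87, 0.3422, -0.278493)–(1.87, 0.3422, -1.53)  len=1.2515
  (v7,v5,v6) [+-+] → (1.87, 0.3422, 1.53)–(1.87, 0.3422, -0.278493)  len=1.8085

Chained into 1 loop(s):
  loop 1: 8 segments, perimeter = 13.6000
Total perimeter = 13.600


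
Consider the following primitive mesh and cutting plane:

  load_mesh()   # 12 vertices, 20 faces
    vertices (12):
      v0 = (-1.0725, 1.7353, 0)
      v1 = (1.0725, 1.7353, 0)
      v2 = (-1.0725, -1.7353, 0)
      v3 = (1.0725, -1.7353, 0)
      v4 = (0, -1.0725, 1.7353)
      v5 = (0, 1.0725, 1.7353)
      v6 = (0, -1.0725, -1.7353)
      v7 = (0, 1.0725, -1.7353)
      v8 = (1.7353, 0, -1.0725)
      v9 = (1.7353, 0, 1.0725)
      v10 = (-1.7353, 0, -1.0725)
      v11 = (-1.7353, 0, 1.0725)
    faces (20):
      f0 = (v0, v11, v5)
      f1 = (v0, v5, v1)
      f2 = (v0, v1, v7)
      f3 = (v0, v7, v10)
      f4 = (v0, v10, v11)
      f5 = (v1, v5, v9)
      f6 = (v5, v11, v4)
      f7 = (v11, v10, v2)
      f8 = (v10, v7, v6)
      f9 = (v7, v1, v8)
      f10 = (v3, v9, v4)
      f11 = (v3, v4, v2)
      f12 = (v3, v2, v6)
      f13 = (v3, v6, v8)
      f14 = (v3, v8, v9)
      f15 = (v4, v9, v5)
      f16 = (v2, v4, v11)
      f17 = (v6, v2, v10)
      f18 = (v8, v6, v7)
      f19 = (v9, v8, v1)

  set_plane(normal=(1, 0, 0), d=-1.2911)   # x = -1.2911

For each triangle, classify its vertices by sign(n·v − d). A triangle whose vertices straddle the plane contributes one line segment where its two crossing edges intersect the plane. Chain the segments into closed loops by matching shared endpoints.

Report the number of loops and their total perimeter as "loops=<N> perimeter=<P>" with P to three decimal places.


Straddling triangles (8 of 20):
  (v0,v11,v5) [+-+] → (-1.2911, 1.16298, 0.353724)–(-1.2911, 0.274537, 1.24216)  len=1.2564
  (v0,v7,v10) [++-] → (-1.2911, 0.274537, -1.24216)–(-1.2911, 1.16298, -0.353724)  len=1.2564
  (v0,v10,v11) [+--] → (-1.2911, 1.16298, -0.353724)–(-1.2911, 1.16298, 0.353724)  len=0.7074
  (v5,v11,v4) [+-+] → (-1.2911, 0.274537, 1.24216)–(-1.2911, -0.274537, 1.24216)  len=0.5491
  (v11,v10,v2) [--+] → (-1.2911, -1.16298, -0.353724)–(-1.2911, -1.16298, 0.353724)  len=0.7074
  (v10,v7,v6) [-++] → (-1.2911, 0.274537, -1.24216)–(-1.2911, -0.274537, -1.24216)  len=0.5491
  (v2,v4,v11) [++-] → (-1.2911, -0.274537, 1.24216)–(-1.2911, -1.16298, 0.353724)  len=1.2564
  (v6,v2,v10) [++-] → (-1.2911, -1.16298, -0.353724)–(-1.2911, -0.274537, -1.24216)  len=1.2564

Chained into 1 loop(s):
  loop 1: 8 segments, perimeter = 7.5388
Total perimeter = 7.539

loops=1 perimeter=7.539


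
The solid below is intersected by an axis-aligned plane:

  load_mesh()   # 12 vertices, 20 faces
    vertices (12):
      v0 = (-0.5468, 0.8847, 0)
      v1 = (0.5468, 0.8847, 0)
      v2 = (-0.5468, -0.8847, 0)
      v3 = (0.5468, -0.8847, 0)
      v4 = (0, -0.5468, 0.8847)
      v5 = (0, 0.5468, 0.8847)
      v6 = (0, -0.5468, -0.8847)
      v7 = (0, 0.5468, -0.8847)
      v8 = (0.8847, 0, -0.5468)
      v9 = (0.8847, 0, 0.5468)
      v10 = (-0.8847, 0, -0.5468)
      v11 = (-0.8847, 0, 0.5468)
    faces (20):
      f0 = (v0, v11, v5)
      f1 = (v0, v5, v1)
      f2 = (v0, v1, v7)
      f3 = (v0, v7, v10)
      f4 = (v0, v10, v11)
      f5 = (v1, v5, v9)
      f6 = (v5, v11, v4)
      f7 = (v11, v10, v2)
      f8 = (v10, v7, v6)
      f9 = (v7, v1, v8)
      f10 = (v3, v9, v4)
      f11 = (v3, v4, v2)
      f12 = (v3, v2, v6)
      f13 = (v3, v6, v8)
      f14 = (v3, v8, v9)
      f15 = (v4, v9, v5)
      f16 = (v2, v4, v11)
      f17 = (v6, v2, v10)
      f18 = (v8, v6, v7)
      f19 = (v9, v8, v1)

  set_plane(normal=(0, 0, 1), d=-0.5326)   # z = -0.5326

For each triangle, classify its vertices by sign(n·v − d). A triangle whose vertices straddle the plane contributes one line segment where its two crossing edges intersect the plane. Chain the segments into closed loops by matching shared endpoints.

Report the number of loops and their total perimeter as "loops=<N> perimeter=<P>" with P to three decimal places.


loops=1 perimeter=4.693

Straddling triangles (10 of 20):
  (v0,v1,v7) [++-] → (0.21762, 0.68128, -0.5326)–(-0.21762, 0.68128, -0.5326)  len=0.4352
  (v0,v7,v10) [+--] → (-0.21762, 0.68128, -0.5326)–(-0.875925, 0.022975, -0.5326)  len=0.9310
  (v0,v10,v11) [+-+] → (-0.875925, 0.022975, -0.5326)–(-0.8847, 0, -0.5326)  len=0.0246
  (v11,v10,v2) [+-+] → (-0.8847, 0, -0.5326)–(-0.875925, -0.022975, -0.5326)  len=0.0246
  (v7,v1,v8) [-+-] → (0.21762, 0.68128, -0.5326)–(0.875925, 0.022975, -0.5326)  len=0.9310
  (v3,v2,v6) [++-] → (-0.21762, -0.68128, -0.5326)–(0.21762, -0.68128, -0.5326)  len=0.4352
  (v3,v6,v8) [+--] → (0.21762, -0.68128, -0.5326)–(0.875925, -0.022975, -0.5326)  len=0.9310
  (v3,v8,v9) [+-+] → (0.875925, -0.022975, -0.5326)–(0.8847, 0, -0.5326)  len=0.0246
  (v6,v2,v10) [-+-] → (-0.21762, -0.68128, -0.5326)–(-0.875925, -0.022975, -0.5326)  len=0.9310
  (v9,v8,v1) [+-+] → (0.8847, 0, -0.5326)–(0.875925, 0.022975, -0.5326)  len=0.0246

Chained into 1 loop(s):
  loop 1: 10 segments, perimeter = 4.6928
Total perimeter = 4.693


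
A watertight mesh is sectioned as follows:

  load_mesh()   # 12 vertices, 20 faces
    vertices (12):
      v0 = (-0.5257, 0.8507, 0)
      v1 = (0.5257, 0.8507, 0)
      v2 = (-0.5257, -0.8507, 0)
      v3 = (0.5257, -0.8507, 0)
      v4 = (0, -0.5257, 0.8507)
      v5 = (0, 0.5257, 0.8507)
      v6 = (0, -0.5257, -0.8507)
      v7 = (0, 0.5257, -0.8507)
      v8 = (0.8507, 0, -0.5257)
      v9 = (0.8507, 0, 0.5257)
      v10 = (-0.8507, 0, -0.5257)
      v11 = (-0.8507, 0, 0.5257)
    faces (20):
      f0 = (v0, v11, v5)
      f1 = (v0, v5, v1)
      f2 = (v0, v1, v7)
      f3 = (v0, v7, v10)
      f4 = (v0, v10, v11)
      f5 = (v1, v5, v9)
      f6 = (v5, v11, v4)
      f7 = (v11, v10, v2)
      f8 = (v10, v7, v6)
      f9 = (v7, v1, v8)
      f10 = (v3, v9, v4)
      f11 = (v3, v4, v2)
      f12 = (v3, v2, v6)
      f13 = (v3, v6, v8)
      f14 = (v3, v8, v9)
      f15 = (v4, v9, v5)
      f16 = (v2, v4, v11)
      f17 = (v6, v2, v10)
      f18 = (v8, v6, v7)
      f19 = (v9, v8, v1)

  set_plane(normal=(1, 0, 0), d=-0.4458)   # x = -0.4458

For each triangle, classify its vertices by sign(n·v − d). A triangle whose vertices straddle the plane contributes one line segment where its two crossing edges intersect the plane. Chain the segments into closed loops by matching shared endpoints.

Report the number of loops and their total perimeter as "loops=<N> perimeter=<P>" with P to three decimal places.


Straddling triangles (10 of 20):
  (v0,v11,v5) [--+] → (-0.4458, 0.250213, 0.680387)–(-0.4458, 0.801304, 0.129296)  len=0.7794
  (v0,v5,v1) [-++] → (-0.4458, 0.801304, 0.129296)–(-0.4458, 0.8507, 0)  len=0.1384
  (v0,v1,v7) [-++] → (-0.4458, 0.8507, 0)–(-0.4458, 0.801304, -0.129296)  len=0.1384
  (v0,v7,v10) [-+-] → (-0.4458, 0.801304, -0.129296)–(-0.4458, 0.250213, -0.680387)  len=0.7794
  (v5,v11,v4) [+-+] → (-0.4458, 0.250213, 0.680387)–(-0.4458, -0.250213, 0.680387)  len=0.5004
  (v10,v7,v6) [-++] → (-0.4458, 0.250213, -0.680387)–(-0.4458, -0.250213, -0.680387)  len=0.5004
  (v3,v4,v2) [++-] → (-0.4458, -0.801304, 0.129296)–(-0.4458, -0.8507, 0)  len=0.1384
  (v3,v2,v6) [+-+] → (-0.4458, -0.8507, 0)–(-0.4458, -0.801304, -0.129296)  len=0.1384
  (v2,v4,v11) [-+-] → (-0.4458, -0.801304, 0.129296)–(-0.4458, -0.250213, 0.680387)  len=0.7794
  (v6,v2,v10) [+--] → (-0.4458, -0.801304, -0.129296)–(-0.4458, -0.250213, -0.680387)  len=0.7794

Chained into 1 loop(s):
  loop 1: 10 segments, perimeter = 4.6719
Total perimeter = 4.672

loops=1 perimeter=4.672


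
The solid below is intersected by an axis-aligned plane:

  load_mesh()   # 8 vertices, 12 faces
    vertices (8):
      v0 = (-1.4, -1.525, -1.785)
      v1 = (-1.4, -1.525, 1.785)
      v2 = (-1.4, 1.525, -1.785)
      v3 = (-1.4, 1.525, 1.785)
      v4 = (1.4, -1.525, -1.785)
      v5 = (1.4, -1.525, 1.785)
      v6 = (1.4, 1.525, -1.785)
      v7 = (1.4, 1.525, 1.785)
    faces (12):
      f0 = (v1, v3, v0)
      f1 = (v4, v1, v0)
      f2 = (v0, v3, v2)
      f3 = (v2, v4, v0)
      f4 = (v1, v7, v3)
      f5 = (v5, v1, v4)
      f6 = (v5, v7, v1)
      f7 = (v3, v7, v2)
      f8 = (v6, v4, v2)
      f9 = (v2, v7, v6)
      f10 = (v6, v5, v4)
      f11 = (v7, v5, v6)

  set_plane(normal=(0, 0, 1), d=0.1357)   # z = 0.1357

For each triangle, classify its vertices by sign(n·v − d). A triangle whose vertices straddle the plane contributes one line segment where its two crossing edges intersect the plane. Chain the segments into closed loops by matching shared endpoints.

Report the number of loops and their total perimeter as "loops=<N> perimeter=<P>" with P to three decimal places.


Straddling triangles (8 of 12):
  (v1,v3,v0) [++-] → (-1.4, 0.115934, 0.1357)–(-1.4, -1.525, 0.1357)  len=1.6409
  (v4,v1,v0) [-+-] → (-0.106431, -1.525, 0.1357)–(-1.4, -1.525, 0.1357)  len=1.2936
  (v0,v3,v2) [-+-] → (-1.4, 0.115934, 0.1357)–(-1.4, 1.525, 0.1357)  len=1.4091
  (v5,v1,v4) [++-] → (-0.106431, -1.525, 0.1357)–(1.4, -1.525, 0.1357)  len=1.5064
  (v3,v7,v2) [++-] → (0.106431, 1.525, 0.1357)–(-1.4, 1.525, 0.1357)  len=1.5064
  (v2,v7,v6) [-+-] → (0.106431, 1.525, 0.1357)–(1.4, 1.525, 0.1357)  len=1.2936
  (v6,v5,v4) [-+-] → (1.4, -0.115934, 0.1357)–(1.4, -1.525, 0.1357)  len=1.4091
  (v7,v5,v6) [++-] → (1.4, -0.115934, 0.1357)–(1.4, 1.525, 0.1357)  len=1.6409

Chained into 1 loop(s):
  loop 1: 8 segments, perimeter = 11.7000
Total perimeter = 11.700

loops=1 perimeter=11.700


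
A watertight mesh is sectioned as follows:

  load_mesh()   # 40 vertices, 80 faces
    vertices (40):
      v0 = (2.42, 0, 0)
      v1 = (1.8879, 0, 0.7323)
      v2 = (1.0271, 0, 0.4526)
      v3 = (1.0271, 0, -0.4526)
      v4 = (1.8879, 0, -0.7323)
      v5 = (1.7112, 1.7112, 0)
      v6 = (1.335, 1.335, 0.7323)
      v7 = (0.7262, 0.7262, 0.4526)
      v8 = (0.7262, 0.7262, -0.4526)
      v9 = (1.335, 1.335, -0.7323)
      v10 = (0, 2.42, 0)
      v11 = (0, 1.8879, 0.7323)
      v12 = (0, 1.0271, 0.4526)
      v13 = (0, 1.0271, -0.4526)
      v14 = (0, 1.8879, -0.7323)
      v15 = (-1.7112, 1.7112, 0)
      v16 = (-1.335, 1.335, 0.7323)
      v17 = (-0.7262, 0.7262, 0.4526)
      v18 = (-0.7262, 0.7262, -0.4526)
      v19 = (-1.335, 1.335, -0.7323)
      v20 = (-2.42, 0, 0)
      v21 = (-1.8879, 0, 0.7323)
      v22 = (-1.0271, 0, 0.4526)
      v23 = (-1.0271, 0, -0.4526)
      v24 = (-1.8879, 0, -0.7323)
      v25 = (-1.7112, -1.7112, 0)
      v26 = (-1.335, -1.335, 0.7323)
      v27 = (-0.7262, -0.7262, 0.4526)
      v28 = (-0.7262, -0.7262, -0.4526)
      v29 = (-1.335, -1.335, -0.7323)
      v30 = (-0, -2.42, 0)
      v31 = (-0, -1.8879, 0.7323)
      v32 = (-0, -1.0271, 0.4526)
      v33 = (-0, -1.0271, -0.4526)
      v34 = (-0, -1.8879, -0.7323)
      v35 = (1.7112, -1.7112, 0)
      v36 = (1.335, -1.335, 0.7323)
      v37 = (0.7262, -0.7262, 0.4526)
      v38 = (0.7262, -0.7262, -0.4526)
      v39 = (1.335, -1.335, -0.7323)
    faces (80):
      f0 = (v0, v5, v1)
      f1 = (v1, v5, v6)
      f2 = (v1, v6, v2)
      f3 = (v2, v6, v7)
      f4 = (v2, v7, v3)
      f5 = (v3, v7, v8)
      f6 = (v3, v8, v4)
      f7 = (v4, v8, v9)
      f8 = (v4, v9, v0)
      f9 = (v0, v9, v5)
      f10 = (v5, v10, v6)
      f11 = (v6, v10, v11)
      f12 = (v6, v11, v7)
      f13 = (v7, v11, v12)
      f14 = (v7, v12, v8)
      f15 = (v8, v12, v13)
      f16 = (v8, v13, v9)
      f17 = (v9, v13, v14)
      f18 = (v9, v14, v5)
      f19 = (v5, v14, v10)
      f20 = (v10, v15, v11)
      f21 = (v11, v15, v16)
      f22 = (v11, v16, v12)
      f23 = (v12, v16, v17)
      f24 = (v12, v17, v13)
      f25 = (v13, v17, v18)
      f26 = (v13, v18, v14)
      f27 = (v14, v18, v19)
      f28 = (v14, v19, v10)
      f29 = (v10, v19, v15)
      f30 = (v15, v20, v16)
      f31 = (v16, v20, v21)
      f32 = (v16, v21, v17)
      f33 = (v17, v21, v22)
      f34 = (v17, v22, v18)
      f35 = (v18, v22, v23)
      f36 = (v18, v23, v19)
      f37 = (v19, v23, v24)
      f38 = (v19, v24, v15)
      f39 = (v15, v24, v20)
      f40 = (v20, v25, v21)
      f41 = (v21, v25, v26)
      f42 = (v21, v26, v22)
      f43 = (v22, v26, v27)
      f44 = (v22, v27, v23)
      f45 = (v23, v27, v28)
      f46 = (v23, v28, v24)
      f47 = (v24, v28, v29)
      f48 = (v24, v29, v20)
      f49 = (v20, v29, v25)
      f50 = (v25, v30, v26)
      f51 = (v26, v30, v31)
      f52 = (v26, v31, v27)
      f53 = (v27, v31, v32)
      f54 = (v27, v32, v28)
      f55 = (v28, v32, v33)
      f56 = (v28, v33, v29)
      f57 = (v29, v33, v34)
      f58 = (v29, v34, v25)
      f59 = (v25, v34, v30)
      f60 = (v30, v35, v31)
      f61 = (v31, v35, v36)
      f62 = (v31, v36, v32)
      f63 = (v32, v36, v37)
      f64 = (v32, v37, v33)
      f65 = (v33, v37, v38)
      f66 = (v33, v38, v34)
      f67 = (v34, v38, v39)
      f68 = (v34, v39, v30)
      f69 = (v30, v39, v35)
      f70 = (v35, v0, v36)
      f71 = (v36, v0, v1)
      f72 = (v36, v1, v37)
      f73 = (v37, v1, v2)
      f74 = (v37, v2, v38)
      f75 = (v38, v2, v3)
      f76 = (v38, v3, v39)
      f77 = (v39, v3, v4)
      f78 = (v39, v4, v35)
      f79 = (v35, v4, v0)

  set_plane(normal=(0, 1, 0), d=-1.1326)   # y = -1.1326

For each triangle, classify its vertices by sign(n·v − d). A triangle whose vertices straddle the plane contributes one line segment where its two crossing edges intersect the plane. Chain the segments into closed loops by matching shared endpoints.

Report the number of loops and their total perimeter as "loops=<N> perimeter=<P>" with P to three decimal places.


Straddling triangles (22 of 80):
  (v20,v25,v21) [+-+] → (-1.95086, -1.1326, 0)–(-1.77095, -1.1326, 0.247609)  len=0.3061
  (v21,v25,v26) [+--] → (-1.77095, -1.1326, 0.247609)–(-1.41883, -1.1326, 0.7323)  len=0.5991
  (v21,v26,v22) [+-+] → (-1.41883, -1.1326, 0.7323)–(-1.28832, -1.1326, 0.689895)  len=0.1372
  (v22,v26,v27) [+-+] → (-1.28832, -1.1326, 0.689895)–(-1.1326, -1.1326, 0.639312)  len=0.1637
  (v24,v28,v29) [++-] → (-1.1326, -1.1326, -0.639312)–(-1.41883, -1.1326, -0.7323)  len=0.3010
  (v24,v29,v20) [+-+] → (-1.41883, -1.1326, -0.7323)–(-1.4995, -1.1326, -0.621276)  len=0.1372
  (v20,v29,v25) [+--] → (-1.4995, -1.1326, -0.621276)–(-1.95086, -1.1326, 0)  len=0.7679
  (v26,v31,v27) [--+] → (-0.472152, -1.1326, 0.550448)–(-1.1326, -1.1326, 0.639312)  len=0.6664
  (v27,v31,v32) [+-+] → (-0.472152, -1.1326, 0.550448)–(0, -1.1326, 0.48688)  len=0.4764
  (v28,v33,v29) [++-] → (-0.457429, -1.1326, -0.548437)–(-1.1326, -1.1326, -0.639312)  len=0.6813
  (v29,v33,v34) [-+-] → (-0.457429, -1.1326, -0.548437)–(0, -1.1326, -0.48688)  len=0.4616
  (v31,v36,v32) [--+] → (0.457429, -1.1326, 0.548437)–(0, -1.1326, 0.48688)  len=0.4616
  (v32,v36,v37) [+-+] → (0.457429, -1.1326, 0.548437)–(1.1326, -1.1326, 0.639312)  len=0.6813
  (v33,v38,v34) [++-] → (0.472152, -1.1326, -0.550448)–(0, -1.1326, -0.48688)  len=0.4764
  (v34,v38,v39) [-+-] → (0.472152, -1.1326, -0.550448)–(1.1326, -1.1326, -0.639312)  len=0.6664
  (v35,v0,v36) [-+-] → (1.95086, -1.1326, 0)–(1.4995, -1.1326, 0.621276)  len=0.7679
  (v36,v0,v1) [-++] → (1.4995, -1.1326, 0.621276)–(1.41883, -1.1326, 0.7323)  len=0.1372
  (v36,v1,v37) [-++] → (1.41883, -1.1326, 0.7323)–(1.1326, -1.1326, 0.639312)  len=0.3010
  (v38,v3,v39) [++-] → (1.28832, -1.1326, -0.689895)–(1.1326, -1.1326, -0.639312)  len=0.1637
  (v39,v3,v4) [-++] → (1.28832, -1.1326, -0.689895)–(1.41883, -1.1326, -0.7323)  len=0.1372
  (v39,v4,v35) [-+-] → (1.41883, -1.1326, -0.7323)–(1.77095, -1.1326, -0.247609)  len=0.5991
  (v35,v4,v0) [-++] → (1.77095, -1.1326, -0.247609)–(1.95086, -1.1326, 0)  len=0.3061

Chained into 1 loop(s):
  loop 1: 22 segments, perimeter = 9.3957
Total perimeter = 9.396

loops=1 perimeter=9.396


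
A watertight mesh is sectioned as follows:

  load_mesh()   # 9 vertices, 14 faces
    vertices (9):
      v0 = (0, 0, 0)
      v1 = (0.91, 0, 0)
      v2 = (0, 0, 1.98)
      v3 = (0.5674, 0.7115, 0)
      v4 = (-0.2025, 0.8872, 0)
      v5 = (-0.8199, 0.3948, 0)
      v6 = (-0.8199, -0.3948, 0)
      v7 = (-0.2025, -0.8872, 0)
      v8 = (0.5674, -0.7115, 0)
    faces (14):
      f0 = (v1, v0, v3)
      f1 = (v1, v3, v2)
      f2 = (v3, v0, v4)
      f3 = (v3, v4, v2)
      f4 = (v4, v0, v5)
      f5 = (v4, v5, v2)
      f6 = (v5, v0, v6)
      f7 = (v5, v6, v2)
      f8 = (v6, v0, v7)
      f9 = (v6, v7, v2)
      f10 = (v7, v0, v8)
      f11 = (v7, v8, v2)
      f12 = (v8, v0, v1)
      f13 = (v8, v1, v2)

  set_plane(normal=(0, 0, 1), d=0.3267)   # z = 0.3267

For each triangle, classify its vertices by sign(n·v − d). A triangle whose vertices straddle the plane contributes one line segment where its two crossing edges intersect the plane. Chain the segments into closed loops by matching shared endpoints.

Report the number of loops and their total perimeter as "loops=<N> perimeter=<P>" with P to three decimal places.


loops=1 perimeter=4.616

Straddling triangles (7 of 14):
  (v1,v3,v2) [--+] → (0.473779, 0.594102, 0.3267)–(0.75985, 0, 0.3267)  len=0.6594
  (v3,v4,v2) [--+] → (-0.169088, 0.740812, 0.3267)–(0.473779, 0.594102, 0.3267)  len=0.6594
  (v4,v5,v2) [--+] → (-0.684616, 0.329658, 0.3267)–(-0.169088, 0.740812, 0.3267)  len=0.6594
  (v5,v6,v2) [--+] → (-0.684616, -0.329658, 0.3267)–(-0.684616, 0.329658, 0.3267)  len=0.6593
  (v6,v7,v2) [--+] → (-0.169088, -0.740812, 0.3267)–(-0.684616, -0.329658, 0.3267)  len=0.6594
  (v7,v8,v2) [--+] → (0.473779, -0.594102, 0.3267)–(-0.169088, -0.740812, 0.3267)  len=0.6594
  (v8,v1,v2) [--+] → (0.75985, 0, 0.3267)–(0.473779, -0.594102, 0.3267)  len=0.6594

Chained into 1 loop(s):
  loop 1: 7 segments, perimeter = 4.6157
Total perimeter = 4.616


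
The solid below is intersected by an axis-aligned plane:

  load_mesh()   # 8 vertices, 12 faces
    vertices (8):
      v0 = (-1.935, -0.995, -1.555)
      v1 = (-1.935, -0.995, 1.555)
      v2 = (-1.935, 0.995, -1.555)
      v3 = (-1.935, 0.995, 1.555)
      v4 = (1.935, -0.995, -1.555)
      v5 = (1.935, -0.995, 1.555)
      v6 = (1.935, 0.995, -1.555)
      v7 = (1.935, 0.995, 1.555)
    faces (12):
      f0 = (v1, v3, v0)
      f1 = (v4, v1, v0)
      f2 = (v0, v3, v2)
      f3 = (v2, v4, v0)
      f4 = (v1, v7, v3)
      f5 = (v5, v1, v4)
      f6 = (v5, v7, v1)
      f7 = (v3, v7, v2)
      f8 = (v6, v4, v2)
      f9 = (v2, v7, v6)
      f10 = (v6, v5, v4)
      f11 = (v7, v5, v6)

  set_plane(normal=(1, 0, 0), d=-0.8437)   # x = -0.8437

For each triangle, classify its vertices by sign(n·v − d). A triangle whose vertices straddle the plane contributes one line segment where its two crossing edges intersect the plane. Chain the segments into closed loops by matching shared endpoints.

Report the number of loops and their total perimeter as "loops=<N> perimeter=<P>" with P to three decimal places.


Straddling triangles (8 of 12):
  (v4,v1,v0) [+--] → (-0.8437, -0.995, 0.678012)–(-0.8437, -0.995, -1.555)  len=2.2330
  (v2,v4,v0) [-+-] → (-0.8437, 0.433841, -1.555)–(-0.8437, -0.995, -1.555)  len=1.4288
  (v1,v7,v3) [-+-] → (-0.8437, -0.433841, 1.555)–(-0.8437, 0.995, 1.555)  len=1.4288
  (v5,v1,v4) [+-+] → (-0.8437, -0.995, 1.555)–(-0.8437, -0.995, 0.678012)  len=0.8770
  (v5,v7,v1) [++-] → (-0.8437, -0.433841, 1.555)–(-0.8437, -0.995, 1.555)  len=0.5612
  (v3,v7,v2) [-+-] → (-0.8437, 0.995, 1.555)–(-0.8437, 0.995, -0.678012)  len=2.2330
  (v6,v4,v2) [++-] → (-0.8437, 0.433841, -1.555)–(-0.8437, 0.995, -1.555)  len=0.5612
  (v2,v7,v6) [-++] → (-0.8437, 0.995, -0.678012)–(-0.8437, 0.995, -1.555)  len=0.8770

Chained into 1 loop(s):
  loop 1: 8 segments, perimeter = 10.2000
Total perimeter = 10.200

loops=1 perimeter=10.200


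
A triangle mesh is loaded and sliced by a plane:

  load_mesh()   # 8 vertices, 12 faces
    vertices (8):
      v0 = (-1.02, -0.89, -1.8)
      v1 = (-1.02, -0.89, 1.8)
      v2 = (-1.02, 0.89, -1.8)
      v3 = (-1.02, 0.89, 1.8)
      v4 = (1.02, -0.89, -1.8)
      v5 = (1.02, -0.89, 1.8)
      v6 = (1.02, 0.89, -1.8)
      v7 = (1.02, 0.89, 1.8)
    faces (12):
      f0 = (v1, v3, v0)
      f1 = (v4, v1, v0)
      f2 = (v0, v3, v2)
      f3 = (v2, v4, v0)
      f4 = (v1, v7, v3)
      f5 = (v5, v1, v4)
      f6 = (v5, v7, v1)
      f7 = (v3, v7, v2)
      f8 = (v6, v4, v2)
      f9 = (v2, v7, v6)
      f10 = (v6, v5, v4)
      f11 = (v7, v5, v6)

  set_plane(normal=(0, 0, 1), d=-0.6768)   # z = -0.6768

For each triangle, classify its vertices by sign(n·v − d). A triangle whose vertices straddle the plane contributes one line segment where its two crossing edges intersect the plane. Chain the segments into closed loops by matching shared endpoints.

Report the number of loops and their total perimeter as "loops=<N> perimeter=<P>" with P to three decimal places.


Straddling triangles (8 of 12):
  (v1,v3,v0) [++-] → (-1.02, -0.33464, -0.6768)–(-1.02, -0.89, -0.6768)  len=0.5554
  (v4,v1,v0) [-+-] → (0.38352, -0.89, -0.6768)–(-1.02, -0.89, -0.6768)  len=1.4035
  (v0,v3,v2) [-+-] → (-1.02, -0.33464, -0.6768)–(-1.02, 0.89, -0.6768)  len=1.2246
  (v5,v1,v4) [++-] → (0.38352, -0.89, -0.6768)–(1.02, -0.89, -0.6768)  len=0.6365
  (v3,v7,v2) [++-] → (-0.38352, 0.89, -0.6768)–(-1.02, 0.89, -0.6768)  len=0.6365
  (v2,v7,v6) [-+-] → (-0.38352, 0.89, -0.6768)–(1.02, 0.89, -0.6768)  len=1.4035
  (v6,v5,v4) [-+-] → (1.02, 0.33464, -0.6768)–(1.02, -0.89, -0.6768)  len=1.2246
  (v7,v5,v6) [++-] → (1.02, 0.33464, -0.6768)–(1.02, 0.89, -0.6768)  len=0.5554

Chained into 1 loop(s):
  loop 1: 8 segments, perimeter = 7.6400
Total perimeter = 7.640

loops=1 perimeter=7.640


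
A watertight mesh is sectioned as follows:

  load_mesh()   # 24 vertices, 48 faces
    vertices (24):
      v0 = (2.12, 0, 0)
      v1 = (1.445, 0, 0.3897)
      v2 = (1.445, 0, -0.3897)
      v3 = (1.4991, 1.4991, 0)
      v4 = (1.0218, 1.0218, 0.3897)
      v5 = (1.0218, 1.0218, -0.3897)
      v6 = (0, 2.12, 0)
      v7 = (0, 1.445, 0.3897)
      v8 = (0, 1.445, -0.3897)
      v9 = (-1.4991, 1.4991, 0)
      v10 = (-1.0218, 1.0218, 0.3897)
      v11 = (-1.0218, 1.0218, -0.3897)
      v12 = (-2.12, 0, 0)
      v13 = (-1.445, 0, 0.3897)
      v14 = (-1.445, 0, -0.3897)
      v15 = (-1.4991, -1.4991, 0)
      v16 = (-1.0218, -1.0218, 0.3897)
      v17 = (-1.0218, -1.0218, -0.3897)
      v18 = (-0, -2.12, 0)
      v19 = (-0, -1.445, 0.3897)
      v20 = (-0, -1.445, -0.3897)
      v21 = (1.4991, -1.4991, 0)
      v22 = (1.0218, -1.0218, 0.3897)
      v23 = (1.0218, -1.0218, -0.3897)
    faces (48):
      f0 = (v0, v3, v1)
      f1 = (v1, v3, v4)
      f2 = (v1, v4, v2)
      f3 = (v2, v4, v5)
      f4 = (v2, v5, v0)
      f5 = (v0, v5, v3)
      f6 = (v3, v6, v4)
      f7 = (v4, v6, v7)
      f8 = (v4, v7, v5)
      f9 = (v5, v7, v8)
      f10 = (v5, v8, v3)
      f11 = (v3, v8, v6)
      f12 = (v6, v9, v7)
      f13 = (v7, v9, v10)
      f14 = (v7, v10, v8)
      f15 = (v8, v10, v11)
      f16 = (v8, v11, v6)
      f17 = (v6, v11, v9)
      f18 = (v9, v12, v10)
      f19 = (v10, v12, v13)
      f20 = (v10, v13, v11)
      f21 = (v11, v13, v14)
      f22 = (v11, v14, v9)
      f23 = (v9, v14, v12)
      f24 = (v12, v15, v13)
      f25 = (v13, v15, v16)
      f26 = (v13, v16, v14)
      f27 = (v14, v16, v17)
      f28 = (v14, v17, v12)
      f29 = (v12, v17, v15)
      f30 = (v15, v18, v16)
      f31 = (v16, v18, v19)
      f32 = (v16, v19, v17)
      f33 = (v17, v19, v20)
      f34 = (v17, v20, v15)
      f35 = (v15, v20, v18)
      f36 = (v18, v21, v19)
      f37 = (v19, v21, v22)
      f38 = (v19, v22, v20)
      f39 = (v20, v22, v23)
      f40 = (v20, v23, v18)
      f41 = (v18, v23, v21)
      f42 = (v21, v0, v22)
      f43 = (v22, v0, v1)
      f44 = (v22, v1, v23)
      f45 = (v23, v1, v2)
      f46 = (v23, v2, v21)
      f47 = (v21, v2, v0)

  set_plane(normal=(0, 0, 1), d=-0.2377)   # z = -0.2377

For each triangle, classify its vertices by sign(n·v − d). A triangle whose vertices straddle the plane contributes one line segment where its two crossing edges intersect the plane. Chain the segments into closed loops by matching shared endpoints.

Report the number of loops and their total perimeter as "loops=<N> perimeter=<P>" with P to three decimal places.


Straddling triangles (32 of 48):
  (v1,v4,v2) [++-] → (1.36247, 0.199273, -0.2377)–(1.445, 0, -0.2377)  len=0.2157
  (v2,v4,v5) [-+-] → (1.36247, 0.199273, -0.2377)–(1.0218, 1.0218, -0.2377)  len=0.8903
  (v2,v5,v0) [--+] → (1.45015, 0.623253, -0.2377)–(1.70828, 0, -0.2377)  len=0.6746
  (v0,v5,v3) [+-+] → (1.45015, 0.623253, -0.2377)–(1.20797, 1.20797, -0.2377)  len=0.6329
  (v4,v7,v5) [++-] → (0.822527, 1.10433, -0.2377)–(1.0218, 1.0218, -0.2377)  len=0.2157
  (v5,v7,v8) [-+-] → (0.822527, 1.10433, -0.2377)–(0, 1.445, -0.2377)  len=0.8903
  (v5,v8,v3) [--+] → (0.584714, 1.4661, -0.2377)–(1.20797, 1.20797, -0.2377)  len=0.6746
  (v3,v8,v6) [+-+] → (0.584714, 1.4661, -0.2377)–(0, 1.70828, -0.2377)  len=0.6329
  (v7,v10,v8) [++-] → (-0.199273, 1.36247, -0.2377)–(0, 1.445, -0.2377)  len=0.2157
  (v8,v10,v11) [-+-] → (-0.199273, 1.36247, -0.2377)–(-1.0218, 1.0218, -0.2377)  len=0.8903
  (v8,v11,v6) [--+] → (-0.623253, 1.45015, -0.2377)–(0, 1.70828, -0.2377)  len=0.6746
  (v6,v11,v9) [+-+] → (-0.623253, 1.45015, -0.2377)–(-1.20797, 1.20797, -0.2377)  len=0.6329
  (v10,v13,v11) [++-] → (-1.10433, 0.822527, -0.2377)–(-1.0218, 1.0218, -0.2377)  len=0.2157
  (v11,v13,v14) [-+-] → (-1.10433, 0.822527, -0.2377)–(-1.445, 0, -0.2377)  len=0.8903
  (v11,v14,v9) [--+] → (-1.4661, 0.584714, -0.2377)–(-1.20797, 1.20797, -0.2377)  len=0.6746
  (v9,v14,v12) [+-+] → (-1.4661, 0.584714, -0.2377)–(-1.70828, 0, -0.2377)  len=0.6329
  (v13,v16,v14) [++-] → (-1.36247, -0.199273, -0.2377)–(-1.445, 0, -0.2377)  len=0.2157
  (v14,v16,v17) [-+-] → (-1.36247, -0.199273, -0.2377)–(-1.0218, -1.0218, -0.2377)  len=0.8903
  (v14,v17,v12) [--+] → (-1.45015, -0.623253, -0.2377)–(-1.70828, 0, -0.2377)  len=0.6746
  (v12,v17,v15) [+-+] → (-1.45015, -0.623253, -0.2377)–(-1.20797, -1.20797, -0.2377)  len=0.6329
  (v16,v19,v17) [++-] → (-0.822527, -1.10433, -0.2377)–(-1.0218, -1.0218, -0.2377)  len=0.2157
  (v17,v19,v20) [-+-] → (-0.822527, -1.10433, -0.2377)–(0, -1.445, -0.2377)  len=0.8903
  (v17,v20,v15) [--+] → (-0.584714, -1.4661, -0.2377)–(-1.20797, -1.20797, -0.2377)  len=0.6746
  (v15,v20,v18) [+-+] → (-0.584714, -1.4661, -0.2377)–(0, -1.70828, -0.2377)  len=0.6329
  (v19,v22,v20) [++-] → (0.199273, -1.36247, -0.2377)–(0, -1.445, -0.2377)  len=0.2157
  (v20,v22,v23) [-+-] → (0.199273, -1.36247, -0.2377)–(1.0218, -1.0218, -0.2377)  len=0.8903
  (v20,v23,v18) [--+] → (0.623253, -1.45015, -0.2377)–(0, -1.70828, -0.2377)  len=0.6746
  (v18,v23,v21) [+-+] → (0.623253, -1.45015, -0.2377)–(1.20797, -1.20797, -0.2377)  len=0.6329
  (v22,v1,v23) [++-] → (1.10433, -0.822527, -0.2377)–(1.0218, -1.0218, -0.2377)  len=0.2157
  (v23,v1,v2) [-+-] → (1.10433, -0.822527, -0.2377)–(1.445, 0, -0.2377)  len=0.8903
  (v23,v2,v21) [--+] → (1.4661, -0.584714, -0.2377)–(1.20797, -1.20797, -0.2377)  len=0.6746
  (v21,v2,v0) [+-+] → (1.4661, -0.584714, -0.2377)–(1.70828, 0, -0.2377)  len=0.6329

Chained into 2 loop(s):
  loop 1: 16 segments, perimeter = 8.8478
  loop 2: 16 segments, perimeter = 10.4598
Total perimeter = 19.308

loops=2 perimeter=19.308


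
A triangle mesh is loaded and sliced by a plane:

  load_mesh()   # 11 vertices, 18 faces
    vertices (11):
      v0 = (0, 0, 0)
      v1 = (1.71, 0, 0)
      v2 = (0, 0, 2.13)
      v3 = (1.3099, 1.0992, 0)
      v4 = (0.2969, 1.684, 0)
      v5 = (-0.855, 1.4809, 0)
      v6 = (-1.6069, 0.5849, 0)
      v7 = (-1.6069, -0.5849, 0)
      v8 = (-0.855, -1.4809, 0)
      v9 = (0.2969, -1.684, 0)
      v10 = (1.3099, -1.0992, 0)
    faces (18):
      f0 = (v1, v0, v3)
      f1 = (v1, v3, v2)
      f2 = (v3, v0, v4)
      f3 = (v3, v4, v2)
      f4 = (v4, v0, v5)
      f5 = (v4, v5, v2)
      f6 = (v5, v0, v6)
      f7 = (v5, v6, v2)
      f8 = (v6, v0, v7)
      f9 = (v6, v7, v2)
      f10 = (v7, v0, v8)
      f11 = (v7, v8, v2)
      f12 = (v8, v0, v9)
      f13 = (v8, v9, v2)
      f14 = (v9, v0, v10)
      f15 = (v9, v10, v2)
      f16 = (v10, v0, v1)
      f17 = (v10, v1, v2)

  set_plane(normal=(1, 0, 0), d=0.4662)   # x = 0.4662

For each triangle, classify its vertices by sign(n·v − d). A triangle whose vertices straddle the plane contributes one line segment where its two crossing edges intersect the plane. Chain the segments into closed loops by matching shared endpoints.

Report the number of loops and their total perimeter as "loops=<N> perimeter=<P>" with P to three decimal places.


loops=1 perimeter=7.670

Straddling triangles (8 of 18):
  (v1,v0,v3) [+-+] → (0.4662, 0, 0)–(0.4662, 0.391211, 0)  len=0.3912
  (v1,v3,v2) [++-] → (0.4662, 0.391211, 1.37192)–(0.4662, 0, 1.54929)  len=0.4295
  (v3,v0,v4) [+--] → (0.4662, 0.391211, 0)–(0.4662, 1.58626, 0)  len=1.1951
  (v3,v4,v2) [+--] → (0.4662, 1.58626, 0)–(0.4662, 0.391211, 1.37192)  len=1.8194
  (v9,v0,v10) [--+] → (0.4662, -0.391211, 0)–(0.4662, -1.58626, 0)  len=1.1951
  (v9,v10,v2) [-+-] → (0.4662, -1.58626, 0)–(0.4662, -0.391211, 1.37192)  len=1.8194
  (v10,v0,v1) [+-+] → (0.4662, -0.391211, 0)–(0.4662, 0, 0)  len=0.3912
  (v10,v1,v2) [++-] → (0.4662, 0, 1.54929)–(0.4662, -0.391211, 1.37192)  len=0.4295

Chained into 1 loop(s):
  loop 1: 8 segments, perimeter = 7.6705
Total perimeter = 7.670


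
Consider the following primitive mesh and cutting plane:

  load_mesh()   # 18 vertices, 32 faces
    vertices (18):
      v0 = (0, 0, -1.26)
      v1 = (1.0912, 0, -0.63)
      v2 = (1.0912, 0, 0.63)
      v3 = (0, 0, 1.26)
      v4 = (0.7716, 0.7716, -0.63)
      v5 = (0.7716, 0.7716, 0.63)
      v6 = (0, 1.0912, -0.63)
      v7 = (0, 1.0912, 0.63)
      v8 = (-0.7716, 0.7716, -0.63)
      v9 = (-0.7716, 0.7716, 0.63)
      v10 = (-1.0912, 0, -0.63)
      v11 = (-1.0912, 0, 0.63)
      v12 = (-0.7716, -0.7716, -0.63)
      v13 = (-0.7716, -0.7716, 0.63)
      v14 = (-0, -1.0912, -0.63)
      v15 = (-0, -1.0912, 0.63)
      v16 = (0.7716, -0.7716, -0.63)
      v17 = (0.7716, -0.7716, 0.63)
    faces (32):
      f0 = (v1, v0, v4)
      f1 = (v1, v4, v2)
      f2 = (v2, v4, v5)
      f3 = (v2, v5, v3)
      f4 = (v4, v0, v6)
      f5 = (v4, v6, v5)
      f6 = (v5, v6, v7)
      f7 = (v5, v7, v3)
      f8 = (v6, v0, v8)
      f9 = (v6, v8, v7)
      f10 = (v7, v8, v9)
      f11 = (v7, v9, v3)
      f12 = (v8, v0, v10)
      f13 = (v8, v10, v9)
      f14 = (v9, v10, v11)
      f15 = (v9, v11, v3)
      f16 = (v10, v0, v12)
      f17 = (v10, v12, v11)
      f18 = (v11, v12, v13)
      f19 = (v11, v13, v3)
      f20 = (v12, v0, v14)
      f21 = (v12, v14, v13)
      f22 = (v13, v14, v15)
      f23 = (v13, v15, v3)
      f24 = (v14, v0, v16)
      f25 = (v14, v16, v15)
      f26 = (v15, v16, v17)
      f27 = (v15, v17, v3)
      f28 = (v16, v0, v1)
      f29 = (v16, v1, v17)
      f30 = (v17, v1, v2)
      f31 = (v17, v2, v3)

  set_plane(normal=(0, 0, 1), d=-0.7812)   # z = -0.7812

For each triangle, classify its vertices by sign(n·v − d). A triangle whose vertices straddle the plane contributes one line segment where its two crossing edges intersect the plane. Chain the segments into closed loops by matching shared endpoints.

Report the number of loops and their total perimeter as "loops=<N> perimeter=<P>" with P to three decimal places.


Straddling triangles (8 of 32):
  (v1,v0,v4) [+-+] → (0.829312, 0, -0.7812)–(0.586416, 0.586416, -0.7812)  len=0.6347
  (v4,v0,v6) [+-+] → (0.586416, 0.586416, -0.7812)–(0, 0.829312, -0.7812)  len=0.6347
  (v6,v0,v8) [+-+] → (0, 0.829312, -0.7812)–(-0.586416, 0.586416, -0.7812)  len=0.6347
  (v8,v0,v10) [+-+] → (-0.586416, 0.586416, -0.7812)–(-0.829312, 0, -0.7812)  len=0.6347
  (v10,v0,v12) [+-+] → (-0.829312, 0, -0.7812)–(-0.586416, -0.586416, -0.7812)  len=0.6347
  (v12,v0,v14) [+-+] → (-0.586416, -0.586416, -0.7812)–(0, -0.829312, -0.7812)  len=0.6347
  (v14,v0,v16) [+-+] → (0, -0.829312, -0.7812)–(0.586416, -0.586416, -0.7812)  len=0.6347
  (v16,v0,v1) [+-+] → (0.586416, -0.586416, -0.7812)–(0.829312, 0, -0.7812)  len=0.6347

Chained into 1 loop(s):
  loop 1: 8 segments, perimeter = 5.0778
Total perimeter = 5.078

loops=1 perimeter=5.078
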